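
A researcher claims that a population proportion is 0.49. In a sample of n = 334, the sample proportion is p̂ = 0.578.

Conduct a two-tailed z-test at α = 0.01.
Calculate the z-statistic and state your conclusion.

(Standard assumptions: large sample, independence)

Answer: z = 3.2172, reject H₀

Derivation:
H₀: p = 0.49, H₁: p ≠ 0.49
Standard error: SE = √(p₀(1-p₀)/n) = √(0.49×0.51/334) = 0.027353
z-statistic: z = (p̂ - p₀)/SE = (0.578 - 0.49)/0.027353 = 3.2172
Critical value: z_0.005 = ±2.576
p-value = 0.0013
Decision: reject H₀ at α = 0.01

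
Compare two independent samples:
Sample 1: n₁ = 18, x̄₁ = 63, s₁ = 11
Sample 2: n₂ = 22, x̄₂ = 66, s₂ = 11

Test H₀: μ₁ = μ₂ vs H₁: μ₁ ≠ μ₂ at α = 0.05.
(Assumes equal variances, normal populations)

Answer: t = -0.8581, fail to reject H₀

Derivation:
Pooled variance: s²_p = [17×11² + 21×11²]/(38) = 121.0000
s_p = 11.0000
SE = s_p×√(1/n₁ + 1/n₂) = 11.0000×√(1/18 + 1/22) = 3.4960
t = (x̄₁ - x̄₂)/SE = (63 - 66)/3.4960 = -0.8581
df = 38, t-critical = ±2.024
Decision: fail to reject H₀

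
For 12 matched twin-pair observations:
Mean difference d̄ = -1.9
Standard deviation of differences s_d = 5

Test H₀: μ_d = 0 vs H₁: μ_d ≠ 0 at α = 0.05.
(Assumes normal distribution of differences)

Answer: t = -1.3163, fail to reject H₀

Derivation:
df = n - 1 = 11
SE = s_d/√n = 5/√12 = 1.4434
t = d̄/SE = -1.9/1.4434 = -1.3163
Critical value: t_{0.025,11} = ±2.201
p-value ≈ 0.2148
Decision: fail to reject H₀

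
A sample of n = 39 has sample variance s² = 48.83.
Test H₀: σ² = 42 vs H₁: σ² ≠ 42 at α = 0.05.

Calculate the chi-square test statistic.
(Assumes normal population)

df = n - 1 = 38
χ² = (n-1)s²/σ₀² = 38×48.83/42 = 44.1795
Critical values: χ²_{0.975,38} = 22.878, χ²_{0.025,38} = 56.896
Rejection region: χ² < 22.878 or χ² > 56.896
Decision: fail to reject H₀

Answer: χ² = 44.1795, fail to reject H₀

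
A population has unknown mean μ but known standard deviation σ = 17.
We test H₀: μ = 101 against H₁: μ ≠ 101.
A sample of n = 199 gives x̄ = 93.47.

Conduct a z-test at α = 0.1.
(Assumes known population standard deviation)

Answer: z = -6.2484, reject H₀

Derivation:
Standard error: SE = σ/√n = 17/√199 = 1.2051
z-statistic: z = (x̄ - μ₀)/SE = (93.47 - 101)/1.2051 = -6.2484
Critical value: ±1.645
p-value < 0.0001
Decision: reject H₀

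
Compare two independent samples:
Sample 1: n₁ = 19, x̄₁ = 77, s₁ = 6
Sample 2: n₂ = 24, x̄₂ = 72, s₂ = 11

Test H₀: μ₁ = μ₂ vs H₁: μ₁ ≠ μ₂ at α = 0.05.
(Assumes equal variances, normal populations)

Answer: t = 1.7799, fail to reject H₀

Derivation:
Pooled variance: s²_p = [18×6² + 23×11²]/(41) = 83.6829
s_p = 9.1478
SE = s_p×√(1/n₁ + 1/n₂) = 9.1478×√(1/19 + 1/24) = 2.8091
t = (x̄₁ - x̄₂)/SE = (77 - 72)/2.8091 = 1.7799
df = 41, t-critical = ±2.020
Decision: fail to reject H₀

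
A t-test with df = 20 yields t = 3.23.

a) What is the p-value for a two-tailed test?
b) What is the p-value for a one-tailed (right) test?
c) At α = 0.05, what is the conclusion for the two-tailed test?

Answer: a) 0.0042, b) 0.0021, c) reject H₀

Derivation:
Using t-distribution with df = 20:
a) Two-tailed: p = 2×P(T > 3.23) = 0.0042
b) One-tailed: p = P(T > 3.23) = 0.0021
c) 0.0042 < 0.05, reject H₀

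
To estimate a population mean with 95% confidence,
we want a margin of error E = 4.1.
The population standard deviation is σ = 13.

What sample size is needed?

z_0.025 = 1.960
n = (z×σ/E)² = (1.960×13/4.1)²
n = 38.6217
Round up: n = 39

Answer: n = 39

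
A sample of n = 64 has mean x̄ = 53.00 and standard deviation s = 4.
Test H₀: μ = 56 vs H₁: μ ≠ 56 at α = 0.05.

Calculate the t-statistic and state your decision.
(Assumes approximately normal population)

df = n - 1 = 63
SE = s/√n = 4/√64 = 0.5000
t = (x̄ - μ₀)/SE = (53.00 - 56)/0.5000 = -6.0000
Critical value: t_{0.025,63} = ±1.998
p-value < 0.0001
Decision: reject H₀

Answer: t = -6.0000, reject H₀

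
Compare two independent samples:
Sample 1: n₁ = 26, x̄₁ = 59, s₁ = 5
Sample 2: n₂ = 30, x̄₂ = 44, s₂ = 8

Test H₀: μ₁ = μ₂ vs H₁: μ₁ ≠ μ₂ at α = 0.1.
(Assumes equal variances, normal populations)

Answer: t = 8.2590, reject H₀

Derivation:
Pooled variance: s²_p = [25×5² + 29×8²]/(54) = 45.9444
s_p = 6.7782
SE = s_p×√(1/n₁ + 1/n₂) = 6.7782×√(1/26 + 1/30) = 1.8162
t = (x̄₁ - x̄₂)/SE = (59 - 44)/1.8162 = 8.2590
df = 54, t-critical = ±1.674
Decision: reject H₀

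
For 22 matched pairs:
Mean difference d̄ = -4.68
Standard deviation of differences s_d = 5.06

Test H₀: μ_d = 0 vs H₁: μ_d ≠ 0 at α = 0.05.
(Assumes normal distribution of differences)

df = n - 1 = 21
SE = s_d/√n = 5.06/√22 = 1.0788
t = d̄/SE = -4.68/1.0788 = -4.3382
Critical value: t_{0.025,21} = ±2.080
p-value ≈ 0.0003
Decision: reject H₀

Answer: t = -4.3382, reject H₀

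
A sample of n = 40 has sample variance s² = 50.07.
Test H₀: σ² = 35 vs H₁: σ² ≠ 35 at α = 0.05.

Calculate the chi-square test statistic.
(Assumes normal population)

Answer: χ² = 55.7923, fail to reject H₀

Derivation:
df = n - 1 = 39
χ² = (n-1)s²/σ₀² = 39×50.07/35 = 55.7923
Critical values: χ²_{0.975,39} = 23.654, χ²_{0.025,39} = 58.120
Rejection region: χ² < 23.654 or χ² > 58.120
Decision: fail to reject H₀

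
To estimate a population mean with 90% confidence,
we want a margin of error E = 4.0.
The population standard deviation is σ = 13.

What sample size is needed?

z_0.05 = 1.645
n = (z×σ/E)² = (1.645×13/4.0)²
n = 28.5824
Round up: n = 29

Answer: n = 29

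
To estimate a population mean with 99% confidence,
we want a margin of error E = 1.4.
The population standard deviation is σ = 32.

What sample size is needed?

Answer: n = 3467

Derivation:
z_0.005 = 2.576
n = (z×σ/E)² = (2.576×32/1.4)²
n = 3466.8544
Round up: n = 3467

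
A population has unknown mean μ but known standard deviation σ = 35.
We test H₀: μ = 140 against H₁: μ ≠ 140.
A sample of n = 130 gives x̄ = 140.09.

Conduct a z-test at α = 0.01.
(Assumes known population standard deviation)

Answer: z = 0.0293, fail to reject H₀

Derivation:
Standard error: SE = σ/√n = 35/√130 = 3.0697
z-statistic: z = (x̄ - μ₀)/SE = (140.09 - 140)/3.0697 = 0.0293
Critical value: ±2.576
p-value = 0.9766
Decision: fail to reject H₀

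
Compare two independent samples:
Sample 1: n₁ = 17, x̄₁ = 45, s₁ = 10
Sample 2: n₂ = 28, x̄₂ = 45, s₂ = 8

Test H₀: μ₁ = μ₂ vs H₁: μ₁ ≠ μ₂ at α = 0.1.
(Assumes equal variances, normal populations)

Pooled variance: s²_p = [16×10² + 27×8²]/(43) = 77.3953
s_p = 8.7975
SE = s_p×√(1/n₁ + 1/n₂) = 8.7975×√(1/17 + 1/28) = 2.7050
t = (x̄₁ - x̄₂)/SE = (45 - 45)/2.7050 = 0.0000
df = 43, t-critical = ±1.681
Decision: fail to reject H₀

Answer: t = 0.0000, fail to reject H₀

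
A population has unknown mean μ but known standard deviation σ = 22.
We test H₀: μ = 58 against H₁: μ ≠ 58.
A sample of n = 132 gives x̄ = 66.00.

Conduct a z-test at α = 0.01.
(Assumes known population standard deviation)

Standard error: SE = σ/√n = 22/√132 = 1.9149
z-statistic: z = (x̄ - μ₀)/SE = (66.00 - 58)/1.9149 = 4.1778
Critical value: ±2.576
p-value < 0.0001
Decision: reject H₀

Answer: z = 4.1778, reject H₀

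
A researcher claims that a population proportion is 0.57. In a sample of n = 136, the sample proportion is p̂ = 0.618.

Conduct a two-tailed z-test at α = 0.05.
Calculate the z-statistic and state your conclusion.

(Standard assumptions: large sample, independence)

H₀: p = 0.57, H₁: p ≠ 0.57
Standard error: SE = √(p₀(1-p₀)/n) = √(0.57×0.43/136) = 0.042452
z-statistic: z = (p̂ - p₀)/SE = (0.618 - 0.57)/0.042452 = 1.1307
Critical value: z_0.025 = ±1.960
p-value = 0.2582
Decision: fail to reject H₀ at α = 0.05

Answer: z = 1.1307, fail to reject H₀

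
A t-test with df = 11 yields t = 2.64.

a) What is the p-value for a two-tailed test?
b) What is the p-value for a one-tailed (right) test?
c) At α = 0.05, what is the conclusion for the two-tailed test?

Using t-distribution with df = 11:
a) Two-tailed: p = 2×P(T > 2.64) = 0.0230
b) One-tailed: p = P(T > 2.64) = 0.0115
c) 0.0230 < 0.05, reject H₀

Answer: a) 0.0230, b) 0.0115, c) reject H₀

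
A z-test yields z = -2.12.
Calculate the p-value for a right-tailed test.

For z = -2.12:
p = P(Z > -2.12) = 1 - Φ(-2.12) = 0.9830

Answer: p-value ≈ 0.9830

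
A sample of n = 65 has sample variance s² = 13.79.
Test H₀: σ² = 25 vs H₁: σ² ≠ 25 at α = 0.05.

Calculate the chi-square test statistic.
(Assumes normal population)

Answer: χ² = 35.3024, reject H₀

Derivation:
df = n - 1 = 64
χ² = (n-1)s²/σ₀² = 64×13.79/25 = 35.3024
Critical values: χ²_{0.975,64} = 43.776, χ²_{0.025,64} = 88.004
Rejection region: χ² < 43.776 or χ² > 88.004
Decision: reject H₀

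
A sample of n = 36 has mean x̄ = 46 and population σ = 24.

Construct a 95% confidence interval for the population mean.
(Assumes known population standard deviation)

Answer: (38.1600, 53.8400)

Derivation:
Confidence level: 95%, α = 0.05
z_0.025 = 1.960
SE = σ/√n = 24/√36 = 4.0000
Margin of error = 1.960 × 4.0000 = 7.8400
CI: x̄ ± margin = 46 ± 7.8400
CI: (38.1600, 53.8400)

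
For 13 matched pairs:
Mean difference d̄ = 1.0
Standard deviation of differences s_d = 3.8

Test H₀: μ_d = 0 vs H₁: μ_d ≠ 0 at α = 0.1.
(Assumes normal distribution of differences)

df = n - 1 = 12
SE = s_d/√n = 3.8/√13 = 1.0539
t = d̄/SE = 1.0/1.0539 = 0.9489
Critical value: t_{0.05,12} = ±1.782
p-value ≈ 0.3614
Decision: fail to reject H₀

Answer: t = 0.9489, fail to reject H₀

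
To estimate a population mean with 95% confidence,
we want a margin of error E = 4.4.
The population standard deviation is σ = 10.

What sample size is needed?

Answer: n = 20

Derivation:
z_0.025 = 1.960
n = (z×σ/E)² = (1.960×10/4.4)²
n = 19.8430
Round up: n = 20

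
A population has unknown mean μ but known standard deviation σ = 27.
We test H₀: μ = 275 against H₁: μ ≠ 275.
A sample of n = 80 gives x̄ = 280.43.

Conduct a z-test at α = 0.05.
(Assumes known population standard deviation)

Answer: z = 1.7988, fail to reject H₀

Derivation:
Standard error: SE = σ/√n = 27/√80 = 3.0187
z-statistic: z = (x̄ - μ₀)/SE = (280.43 - 275)/3.0187 = 1.7988
Critical value: ±1.960
p-value = 0.0721
Decision: fail to reject H₀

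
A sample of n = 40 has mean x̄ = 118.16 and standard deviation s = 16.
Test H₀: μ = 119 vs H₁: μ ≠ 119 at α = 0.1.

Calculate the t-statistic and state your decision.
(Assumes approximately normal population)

df = n - 1 = 39
SE = s/√n = 16/√40 = 2.5298
t = (x̄ - μ₀)/SE = (118.16 - 119)/2.5298 = -0.3320
Critical value: t_{0.05,39} = ±1.685
p-value ≈ 0.7417
Decision: fail to reject H₀

Answer: t = -0.3320, fail to reject H₀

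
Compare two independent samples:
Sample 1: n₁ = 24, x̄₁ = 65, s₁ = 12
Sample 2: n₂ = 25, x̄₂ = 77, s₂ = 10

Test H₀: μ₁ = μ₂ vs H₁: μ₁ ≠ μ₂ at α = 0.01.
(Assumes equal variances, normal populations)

Answer: t = -3.8090, reject H₀

Derivation:
Pooled variance: s²_p = [23×12² + 24×10²]/(47) = 121.5319
s_p = 11.0242
SE = s_p×√(1/n₁ + 1/n₂) = 11.0242×√(1/24 + 1/25) = 3.1504
t = (x̄₁ - x̄₂)/SE = (65 - 77)/3.1504 = -3.8090
df = 47, t-critical = ±2.685
Decision: reject H₀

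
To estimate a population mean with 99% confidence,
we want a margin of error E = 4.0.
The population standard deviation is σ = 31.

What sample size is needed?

Answer: n = 399

Derivation:
z_0.005 = 2.576
n = (z×σ/E)² = (2.576×31/4.0)²
n = 398.5613
Round up: n = 399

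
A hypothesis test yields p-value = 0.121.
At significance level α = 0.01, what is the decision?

Compare p-value to α:
0.121 ≥ 0.01
Decision: fail to reject H₀

Answer: fail to reject H₀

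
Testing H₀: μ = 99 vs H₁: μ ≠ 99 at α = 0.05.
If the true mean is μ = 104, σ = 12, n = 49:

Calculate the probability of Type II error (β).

Answer: β ≈ 0.1694

Derivation:
SE = σ/√n = 12/√49 = 1.7143
Critical values: μ₀ ± z_0.025×SE = 99 ± 1.960×1.7143
Acceptance region: (95.6400, 102.3600)
Under H₁ (μ = 104): z_high = (102.3600 - 104)/1.7143 = -0.9567, z_low = (95.6400 - 104)/1.7143 = -4.8766
β = P(not reject | H₁) = Φ(-0.9567) - Φ(-4.8766) ≈ 0.1694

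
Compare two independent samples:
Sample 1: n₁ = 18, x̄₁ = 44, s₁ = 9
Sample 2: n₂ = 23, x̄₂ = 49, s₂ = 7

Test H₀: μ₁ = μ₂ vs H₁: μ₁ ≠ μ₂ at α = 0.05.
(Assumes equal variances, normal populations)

Answer: t = -2.0026, fail to reject H₀

Derivation:
Pooled variance: s²_p = [17×9² + 22×7²]/(39) = 62.9487
s_p = 7.9340
SE = s_p×√(1/n₁ + 1/n₂) = 7.9340×√(1/18 + 1/23) = 2.4968
t = (x̄₁ - x̄₂)/SE = (44 - 49)/2.4968 = -2.0026
df = 39, t-critical = ±2.023
Decision: fail to reject H₀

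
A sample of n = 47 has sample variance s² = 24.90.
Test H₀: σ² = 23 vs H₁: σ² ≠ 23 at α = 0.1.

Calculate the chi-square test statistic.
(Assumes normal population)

Answer: χ² = 49.8000, fail to reject H₀

Derivation:
df = n - 1 = 46
χ² = (n-1)s²/σ₀² = 46×24.90/23 = 49.8000
Critical values: χ²_{0.95,46} = 31.439, χ²_{0.05,46} = 62.830
Rejection region: χ² < 31.439 or χ² > 62.830
Decision: fail to reject H₀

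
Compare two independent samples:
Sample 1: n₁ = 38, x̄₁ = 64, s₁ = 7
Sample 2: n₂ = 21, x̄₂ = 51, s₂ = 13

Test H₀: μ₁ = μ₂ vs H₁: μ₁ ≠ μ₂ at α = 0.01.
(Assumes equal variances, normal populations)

Pooled variance: s²_p = [37×7² + 20×13²]/(57) = 91.1053
s_p = 9.5449
SE = s_p×√(1/n₁ + 1/n₂) = 9.5449×√(1/38 + 1/21) = 2.5954
t = (x̄₁ - x̄₂)/SE = (64 - 51)/2.5954 = 5.0089
df = 57, t-critical = ±2.665
Decision: reject H₀

Answer: t = 5.0089, reject H₀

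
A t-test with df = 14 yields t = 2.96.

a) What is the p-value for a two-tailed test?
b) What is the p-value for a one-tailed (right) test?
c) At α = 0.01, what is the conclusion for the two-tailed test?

Using t-distribution with df = 14:
a) Two-tailed: p = 2×P(T > 2.96) = 0.0103
b) One-tailed: p = P(T > 2.96) = 0.0052
c) 0.0103 ≥ 0.01, fail to reject H₀

Answer: a) 0.0103, b) 0.0052, c) fail to reject H₀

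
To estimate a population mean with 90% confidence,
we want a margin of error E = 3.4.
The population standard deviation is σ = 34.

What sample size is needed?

Answer: n = 271

Derivation:
z_0.05 = 1.645
n = (z×σ/E)² = (1.645×34/3.4)²
n = 270.6025
Round up: n = 271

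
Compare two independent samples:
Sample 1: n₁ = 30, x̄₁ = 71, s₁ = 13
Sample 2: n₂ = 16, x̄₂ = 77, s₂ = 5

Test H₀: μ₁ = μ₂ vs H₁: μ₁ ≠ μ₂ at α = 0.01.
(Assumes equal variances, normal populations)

Pooled variance: s²_p = [29×13² + 15×5²]/(44) = 119.9091
s_p = 10.9503
SE = s_p×√(1/n₁ + 1/n₂) = 10.9503×√(1/30 + 1/16) = 3.3899
t = (x̄₁ - x̄₂)/SE = (71 - 77)/3.3899 = -1.7700
df = 44, t-critical = ±2.692
Decision: fail to reject H₀

Answer: t = -1.7700, fail to reject H₀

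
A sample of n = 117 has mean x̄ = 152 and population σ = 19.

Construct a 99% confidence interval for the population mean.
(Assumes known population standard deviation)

Answer: (147.4750, 156.5250)

Derivation:
Confidence level: 99%, α = 0.01
z_0.005 = 2.576
SE = σ/√n = 19/√117 = 1.7566
Margin of error = 2.576 × 1.7566 = 4.5250
CI: x̄ ± margin = 152 ± 4.5250
CI: (147.4750, 156.5250)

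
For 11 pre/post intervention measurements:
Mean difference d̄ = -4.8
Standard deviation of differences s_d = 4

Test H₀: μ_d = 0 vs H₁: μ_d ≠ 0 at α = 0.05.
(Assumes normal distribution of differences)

Answer: t = -3.9801, reject H₀

Derivation:
df = n - 1 = 10
SE = s_d/√n = 4/√11 = 1.2060
t = d̄/SE = -4.8/1.2060 = -3.9801
Critical value: t_{0.025,10} = ±2.228
p-value ≈ 0.0026
Decision: reject H₀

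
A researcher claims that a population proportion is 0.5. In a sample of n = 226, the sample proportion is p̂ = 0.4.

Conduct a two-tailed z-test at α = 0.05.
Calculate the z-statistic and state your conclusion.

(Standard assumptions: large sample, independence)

H₀: p = 0.5, H₁: p ≠ 0.5
Standard error: SE = √(p₀(1-p₀)/n) = √(0.5×0.5/226) = 0.033260
z-statistic: z = (p̂ - p₀)/SE = (0.4 - 0.5)/0.033260 = -3.0066
Critical value: z_0.025 = ±1.960
p-value = 0.0026
Decision: reject H₀ at α = 0.05

Answer: z = -3.0066, reject H₀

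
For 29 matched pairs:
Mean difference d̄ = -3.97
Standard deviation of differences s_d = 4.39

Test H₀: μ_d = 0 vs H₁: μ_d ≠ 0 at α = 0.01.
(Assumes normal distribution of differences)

df = n - 1 = 28
SE = s_d/√n = 4.39/√29 = 0.8152
t = d̄/SE = -3.97/0.8152 = -4.8700
Critical value: t_{0.005,28} = ±2.763
p-value < 0.0001
Decision: reject H₀

Answer: t = -4.8700, reject H₀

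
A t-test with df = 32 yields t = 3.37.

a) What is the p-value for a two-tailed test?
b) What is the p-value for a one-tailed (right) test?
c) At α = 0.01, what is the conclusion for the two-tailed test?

Answer: a) 0.0020, b) 0.0010, c) reject H₀

Derivation:
Using t-distribution with df = 32:
a) Two-tailed: p = 2×P(T > 3.37) = 0.0020
b) One-tailed: p = P(T > 3.37) = 0.0010
c) 0.0020 < 0.01, reject H₀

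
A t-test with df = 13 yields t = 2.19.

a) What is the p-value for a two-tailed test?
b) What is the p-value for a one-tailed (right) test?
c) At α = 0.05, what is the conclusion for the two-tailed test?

Using t-distribution with df = 13:
a) Two-tailed: p = 2×P(T > 2.19) = 0.0474
b) One-tailed: p = P(T > 2.19) = 0.0237
c) 0.0474 < 0.05, reject H₀

Answer: a) 0.0474, b) 0.0237, c) reject H₀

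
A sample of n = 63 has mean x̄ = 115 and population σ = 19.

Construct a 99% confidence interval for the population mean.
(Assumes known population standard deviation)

Answer: (108.8336, 121.1664)

Derivation:
Confidence level: 99%, α = 0.01
z_0.005 = 2.576
SE = σ/√n = 19/√63 = 2.3938
Margin of error = 2.576 × 2.3938 = 6.1664
CI: x̄ ± margin = 115 ± 6.1664
CI: (108.8336, 121.1664)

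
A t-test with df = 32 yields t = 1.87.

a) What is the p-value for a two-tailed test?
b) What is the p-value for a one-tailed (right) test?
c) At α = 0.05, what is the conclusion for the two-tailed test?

Using t-distribution with df = 32:
a) Two-tailed: p = 2×P(T > 1.87) = 0.0707
b) One-tailed: p = P(T > 1.87) = 0.0353
c) 0.0707 ≥ 0.05, fail to reject H₀

Answer: a) 0.0707, b) 0.0353, c) fail to reject H₀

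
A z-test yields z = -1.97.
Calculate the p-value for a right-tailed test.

Answer: p-value ≈ 0.9756

Derivation:
For z = -1.97:
p = P(Z > -1.97) = 1 - Φ(-1.97) = 0.9756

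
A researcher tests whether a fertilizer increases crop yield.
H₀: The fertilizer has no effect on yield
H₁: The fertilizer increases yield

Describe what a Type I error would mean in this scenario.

Type I error (α): Rejecting H₀ when H₀ is true
Type II error (β): Failing to reject H₀ when H₁ is true

Answer: Concluding the fertilizer works when it doesn't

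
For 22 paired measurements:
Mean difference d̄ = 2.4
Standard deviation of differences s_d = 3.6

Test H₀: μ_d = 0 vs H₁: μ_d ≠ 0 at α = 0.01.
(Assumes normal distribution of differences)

df = n - 1 = 21
SE = s_d/√n = 3.6/√22 = 0.7675
t = d̄/SE = 2.4/0.7675 = 3.1270
Critical value: t_{0.005,21} = ±2.831
p-value ≈ 0.0051
Decision: reject H₀

Answer: t = 3.1270, reject H₀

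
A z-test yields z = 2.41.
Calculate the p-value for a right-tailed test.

Answer: p-value ≈ 0.0080

Derivation:
For z = 2.41:
p = P(Z > 2.41) = 1 - Φ(2.41) = 0.0080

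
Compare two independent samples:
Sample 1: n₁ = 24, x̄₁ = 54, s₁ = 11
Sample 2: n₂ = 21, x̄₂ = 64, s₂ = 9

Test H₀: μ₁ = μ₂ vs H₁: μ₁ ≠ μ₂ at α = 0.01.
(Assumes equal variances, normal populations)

Answer: t = -3.3072, reject H₀

Derivation:
Pooled variance: s²_p = [23×11² + 20×9²]/(43) = 102.3953
s_p = 10.1191
SE = s_p×√(1/n₁ + 1/n₂) = 10.1191×√(1/24 + 1/21) = 3.0237
t = (x̄₁ - x̄₂)/SE = (54 - 64)/3.0237 = -3.3072
df = 43, t-critical = ±2.695
Decision: reject H₀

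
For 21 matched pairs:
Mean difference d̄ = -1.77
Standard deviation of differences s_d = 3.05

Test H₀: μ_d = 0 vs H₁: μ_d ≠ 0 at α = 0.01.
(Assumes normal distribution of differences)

Answer: t = -2.6593, fail to reject H₀

Derivation:
df = n - 1 = 20
SE = s_d/√n = 3.05/√21 = 0.6656
t = d̄/SE = -1.77/0.6656 = -2.6593
Critical value: t_{0.005,20} = ±2.845
p-value ≈ 0.0151
Decision: fail to reject H₀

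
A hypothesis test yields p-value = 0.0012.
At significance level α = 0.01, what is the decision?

Answer: reject H₀

Derivation:
Compare p-value to α:
0.0012 < 0.01
Decision: reject H₀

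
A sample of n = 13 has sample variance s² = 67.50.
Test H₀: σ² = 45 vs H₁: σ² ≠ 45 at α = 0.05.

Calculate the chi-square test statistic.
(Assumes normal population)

df = n - 1 = 12
χ² = (n-1)s²/σ₀² = 12×67.50/45 = 18.0000
Critical values: χ²_{0.975,12} = 4.404, χ²_{0.025,12} = 23.337
Rejection region: χ² < 4.404 or χ² > 23.337
Decision: fail to reject H₀

Answer: χ² = 18.0000, fail to reject H₀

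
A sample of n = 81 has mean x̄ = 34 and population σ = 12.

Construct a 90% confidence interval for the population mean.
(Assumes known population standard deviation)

Answer: (31.8067, 36.1933)

Derivation:
Confidence level: 90%, α = 0.1
z_0.05 = 1.645
SE = σ/√n = 12/√81 = 1.3333
Margin of error = 1.645 × 1.3333 = 2.1933
CI: x̄ ± margin = 34 ± 2.1933
CI: (31.8067, 36.1933)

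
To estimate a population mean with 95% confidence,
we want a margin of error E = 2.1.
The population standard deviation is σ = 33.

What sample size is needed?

Answer: n = 949

Derivation:
z_0.025 = 1.960
n = (z×σ/E)² = (1.960×33/2.1)²
n = 948.6400
Round up: n = 949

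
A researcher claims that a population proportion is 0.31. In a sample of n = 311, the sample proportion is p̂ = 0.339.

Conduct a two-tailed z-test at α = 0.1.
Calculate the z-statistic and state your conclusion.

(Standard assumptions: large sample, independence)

H₀: p = 0.31, H₁: p ≠ 0.31
Standard error: SE = √(p₀(1-p₀)/n) = √(0.31×0.69/311) = 0.026226
z-statistic: z = (p̂ - p₀)/SE = (0.339 - 0.31)/0.026226 = 1.1058
Critical value: z_0.05 = ±1.645
p-value = 0.2688
Decision: fail to reject H₀ at α = 0.1

Answer: z = 1.1058, fail to reject H₀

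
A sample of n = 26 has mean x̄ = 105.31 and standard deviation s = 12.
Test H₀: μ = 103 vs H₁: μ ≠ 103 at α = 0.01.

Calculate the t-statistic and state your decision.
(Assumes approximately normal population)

df = n - 1 = 25
SE = s/√n = 12/√26 = 2.3534
t = (x̄ - μ₀)/SE = (105.31 - 103)/2.3534 = 0.9816
Critical value: t_{0.005,25} = ±2.787
p-value ≈ 0.3357
Decision: fail to reject H₀

Answer: t = 0.9816, fail to reject H₀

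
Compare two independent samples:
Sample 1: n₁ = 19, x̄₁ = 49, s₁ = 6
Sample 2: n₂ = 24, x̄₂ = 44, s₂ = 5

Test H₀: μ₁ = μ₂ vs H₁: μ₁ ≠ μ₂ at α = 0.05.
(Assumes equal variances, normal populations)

Pooled variance: s²_p = [18×6² + 23×5²]/(41) = 29.8293
s_p = 5.4616
SE = s_p×√(1/n₁ + 1/n₂) = 5.4616×√(1/19 + 1/24) = 1.6771
t = (x̄₁ - x̄₂)/SE = (49 - 44)/1.6771 = 2.9813
df = 41, t-critical = ±2.020
Decision: reject H₀

Answer: t = 2.9813, reject H₀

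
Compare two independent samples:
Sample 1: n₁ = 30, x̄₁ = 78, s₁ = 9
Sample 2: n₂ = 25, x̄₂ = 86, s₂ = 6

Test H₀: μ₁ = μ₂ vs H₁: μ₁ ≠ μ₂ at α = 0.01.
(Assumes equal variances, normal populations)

Answer: t = -3.7942, reject H₀

Derivation:
Pooled variance: s²_p = [29×9² + 24×6²]/(53) = 60.6226
s_p = 7.7861
SE = s_p×√(1/n₁ + 1/n₂) = 7.7861×√(1/30 + 1/25) = 2.1085
t = (x̄₁ - x̄₂)/SE = (78 - 86)/2.1085 = -3.7942
df = 53, t-critical = ±2.672
Decision: reject H₀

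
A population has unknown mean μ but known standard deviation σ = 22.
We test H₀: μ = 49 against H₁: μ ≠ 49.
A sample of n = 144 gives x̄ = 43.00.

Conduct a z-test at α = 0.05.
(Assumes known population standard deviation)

Standard error: SE = σ/√n = 22/√144 = 1.8333
z-statistic: z = (x̄ - μ₀)/SE = (43.00 - 49)/1.8333 = -3.2728
Critical value: ±1.960
p-value = 0.0011
Decision: reject H₀

Answer: z = -3.2728, reject H₀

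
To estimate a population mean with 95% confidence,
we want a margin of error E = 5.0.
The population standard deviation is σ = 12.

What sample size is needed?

z_0.025 = 1.960
n = (z×σ/E)² = (1.960×12/5.0)²
n = 22.1276
Round up: n = 23

Answer: n = 23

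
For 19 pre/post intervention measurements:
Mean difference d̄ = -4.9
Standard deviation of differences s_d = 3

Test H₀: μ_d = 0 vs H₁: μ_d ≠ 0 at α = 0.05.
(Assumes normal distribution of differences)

Answer: t = -7.1200, reject H₀

Derivation:
df = n - 1 = 18
SE = s_d/√n = 3/√19 = 0.6882
t = d̄/SE = -4.9/0.6882 = -7.1200
Critical value: t_{0.025,18} = ±2.101
p-value < 0.0001
Decision: reject H₀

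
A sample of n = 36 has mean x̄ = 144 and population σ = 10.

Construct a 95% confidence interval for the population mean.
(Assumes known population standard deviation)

Confidence level: 95%, α = 0.05
z_0.025 = 1.960
SE = σ/√n = 10/√36 = 1.6667
Margin of error = 1.960 × 1.6667 = 3.2667
CI: x̄ ± margin = 144 ± 3.2667
CI: (140.7333, 147.2667)

Answer: (140.7333, 147.2667)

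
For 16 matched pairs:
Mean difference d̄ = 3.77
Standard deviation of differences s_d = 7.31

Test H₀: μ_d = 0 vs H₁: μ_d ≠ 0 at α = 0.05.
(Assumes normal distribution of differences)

df = n - 1 = 15
SE = s_d/√n = 7.31/√16 = 1.8275
t = d̄/SE = 3.77/1.8275 = 2.0629
Critical value: t_{0.025,15} = ±2.131
p-value ≈ 0.0569
Decision: fail to reject H₀

Answer: t = 2.0629, fail to reject H₀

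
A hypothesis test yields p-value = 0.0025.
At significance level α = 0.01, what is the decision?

Compare p-value to α:
0.0025 < 0.01
Decision: reject H₀

Answer: reject H₀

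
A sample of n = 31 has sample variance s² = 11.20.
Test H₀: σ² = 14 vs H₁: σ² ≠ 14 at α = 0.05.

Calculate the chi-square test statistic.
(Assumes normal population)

Answer: χ² = 24.0000, fail to reject H₀

Derivation:
df = n - 1 = 30
χ² = (n-1)s²/σ₀² = 30×11.20/14 = 24.0000
Critical values: χ²_{0.975,30} = 16.791, χ²_{0.025,30} = 46.979
Rejection region: χ² < 16.791 or χ² > 46.979
Decision: fail to reject H₀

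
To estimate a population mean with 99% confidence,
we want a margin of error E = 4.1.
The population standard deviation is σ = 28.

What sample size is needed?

z_0.005 = 2.576
n = (z×σ/E)² = (2.576×28/4.1)²
n = 309.4853
Round up: n = 310

Answer: n = 310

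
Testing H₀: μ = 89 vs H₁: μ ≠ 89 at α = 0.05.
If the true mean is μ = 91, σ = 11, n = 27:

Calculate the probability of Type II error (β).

Answer: β ≈ 0.8432

Derivation:
SE = σ/√n = 11/√27 = 2.1170
Critical values: μ₀ ± z_0.025×SE = 89 ± 1.960×2.1170
Acceptance region: (84.8507, 93.1493)
Under H₁ (μ = 91): z_high = (93.1493 - 91)/2.1170 = 1.0153, z_low = (84.8507 - 91)/2.1170 = -2.9047
β = P(not reject | H₁) = Φ(1.0153) - Φ(-2.9047) ≈ 0.8432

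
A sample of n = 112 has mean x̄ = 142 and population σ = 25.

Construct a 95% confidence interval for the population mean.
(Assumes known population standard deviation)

Confidence level: 95%, α = 0.05
z_0.025 = 1.960
SE = σ/√n = 25/√112 = 2.3623
Margin of error = 1.960 × 2.3623 = 4.6301
CI: x̄ ± margin = 142 ± 4.6301
CI: (137.3699, 146.6301)

Answer: (137.3699, 146.6301)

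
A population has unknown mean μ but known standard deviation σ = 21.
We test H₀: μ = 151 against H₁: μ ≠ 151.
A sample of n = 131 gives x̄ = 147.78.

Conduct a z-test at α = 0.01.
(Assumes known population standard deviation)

Answer: z = -1.7550, fail to reject H₀

Derivation:
Standard error: SE = σ/√n = 21/√131 = 1.8348
z-statistic: z = (x̄ - μ₀)/SE = (147.78 - 151)/1.8348 = -1.7550
Critical value: ±2.576
p-value = 0.0793
Decision: fail to reject H₀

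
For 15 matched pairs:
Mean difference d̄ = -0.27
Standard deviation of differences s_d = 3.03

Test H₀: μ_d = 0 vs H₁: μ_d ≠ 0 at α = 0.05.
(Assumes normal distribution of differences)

Answer: t = -0.3451, fail to reject H₀

Derivation:
df = n - 1 = 14
SE = s_d/√n = 3.03/√15 = 0.7823
t = d̄/SE = -0.27/0.7823 = -0.3451
Critical value: t_{0.025,14} = ±2.145
p-value ≈ 0.7351
Decision: fail to reject H₀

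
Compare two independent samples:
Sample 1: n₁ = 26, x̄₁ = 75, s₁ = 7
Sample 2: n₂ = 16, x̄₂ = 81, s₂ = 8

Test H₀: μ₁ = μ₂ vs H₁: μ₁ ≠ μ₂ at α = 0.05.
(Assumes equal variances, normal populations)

Answer: t = -2.5549, reject H₀

Derivation:
Pooled variance: s²_p = [25×7² + 15×8²]/(40) = 54.6250
s_p = 7.3909
SE = s_p×√(1/n₁ + 1/n₂) = 7.3909×√(1/26 + 1/16) = 2.3484
t = (x̄₁ - x̄₂)/SE = (75 - 81)/2.3484 = -2.5549
df = 40, t-critical = ±2.021
Decision: reject H₀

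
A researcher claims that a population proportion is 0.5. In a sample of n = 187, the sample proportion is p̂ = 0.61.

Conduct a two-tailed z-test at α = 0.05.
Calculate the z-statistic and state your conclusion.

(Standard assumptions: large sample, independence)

H₀: p = 0.5, H₁: p ≠ 0.5
Standard error: SE = √(p₀(1-p₀)/n) = √(0.5×0.5/187) = 0.036564
z-statistic: z = (p̂ - p₀)/SE = (0.61 - 0.5)/0.036564 = 3.0084
Critical value: z_0.025 = ±1.960
p-value = 0.0026
Decision: reject H₀ at α = 0.05

Answer: z = 3.0084, reject H₀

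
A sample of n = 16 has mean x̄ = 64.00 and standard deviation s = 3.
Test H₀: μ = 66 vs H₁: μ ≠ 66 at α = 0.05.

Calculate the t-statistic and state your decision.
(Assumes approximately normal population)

df = n - 1 = 15
SE = s/√n = 3/√16 = 0.7500
t = (x̄ - μ₀)/SE = (64.00 - 66)/0.7500 = -2.6667
Critical value: t_{0.025,15} = ±2.131
p-value ≈ 0.0176
Decision: reject H₀

Answer: t = -2.6667, reject H₀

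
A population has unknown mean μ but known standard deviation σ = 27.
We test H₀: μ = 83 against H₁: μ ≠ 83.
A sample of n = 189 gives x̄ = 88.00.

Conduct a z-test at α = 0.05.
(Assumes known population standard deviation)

Standard error: SE = σ/√n = 27/√189 = 1.9640
z-statistic: z = (x̄ - μ₀)/SE = (88.00 - 83)/1.9640 = 2.5458
Critical value: ±1.960
p-value = 0.0109
Decision: reject H₀

Answer: z = 2.5458, reject H₀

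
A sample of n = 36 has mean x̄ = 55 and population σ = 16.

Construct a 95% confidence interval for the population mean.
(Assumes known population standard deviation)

Answer: (49.7733, 60.2267)

Derivation:
Confidence level: 95%, α = 0.05
z_0.025 = 1.960
SE = σ/√n = 16/√36 = 2.6667
Margin of error = 1.960 × 2.6667 = 5.2267
CI: x̄ ± margin = 55 ± 5.2267
CI: (49.7733, 60.2267)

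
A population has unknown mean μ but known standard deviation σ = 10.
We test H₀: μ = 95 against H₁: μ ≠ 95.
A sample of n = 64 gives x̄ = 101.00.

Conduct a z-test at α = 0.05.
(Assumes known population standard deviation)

Answer: z = 4.8000, reject H₀

Derivation:
Standard error: SE = σ/√n = 10/√64 = 1.2500
z-statistic: z = (x̄ - μ₀)/SE = (101.00 - 95)/1.2500 = 4.8000
Critical value: ±1.960
p-value < 0.0001
Decision: reject H₀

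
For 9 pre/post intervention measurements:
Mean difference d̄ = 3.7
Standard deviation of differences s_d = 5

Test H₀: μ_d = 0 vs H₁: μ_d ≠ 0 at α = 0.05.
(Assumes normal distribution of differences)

Answer: t = 2.2200, fail to reject H₀

Derivation:
df = n - 1 = 8
SE = s_d/√n = 5/√9 = 1.6667
t = d̄/SE = 3.7/1.6667 = 2.2200
Critical value: t_{0.025,8} = ±2.306
p-value ≈ 0.0572
Decision: fail to reject H₀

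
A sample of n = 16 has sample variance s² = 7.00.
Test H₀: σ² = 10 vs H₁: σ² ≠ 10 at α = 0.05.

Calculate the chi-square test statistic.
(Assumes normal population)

Answer: χ² = 10.5000, fail to reject H₀

Derivation:
df = n - 1 = 15
χ² = (n-1)s²/σ₀² = 15×7.00/10 = 10.5000
Critical values: χ²_{0.975,15} = 6.262, χ²_{0.025,15} = 27.488
Rejection region: χ² < 6.262 or χ² > 27.488
Decision: fail to reject H₀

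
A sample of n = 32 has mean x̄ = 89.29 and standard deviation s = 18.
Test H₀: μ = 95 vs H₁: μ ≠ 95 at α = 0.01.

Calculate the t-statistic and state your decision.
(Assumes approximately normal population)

df = n - 1 = 31
SE = s/√n = 18/√32 = 3.1820
t = (x̄ - μ₀)/SE = (89.29 - 95)/3.1820 = -1.7945
Critical value: t_{0.005,31} = ±2.744
p-value ≈ 0.0825
Decision: fail to reject H₀

Answer: t = -1.7945, fail to reject H₀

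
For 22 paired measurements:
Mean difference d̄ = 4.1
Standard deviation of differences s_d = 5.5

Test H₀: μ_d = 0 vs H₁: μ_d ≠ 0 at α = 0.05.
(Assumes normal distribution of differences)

Answer: t = 3.4965, reject H₀

Derivation:
df = n - 1 = 21
SE = s_d/√n = 5.5/√22 = 1.1726
t = d̄/SE = 4.1/1.1726 = 3.4965
Critical value: t_{0.025,21} = ±2.080
p-value ≈ 0.0022
Decision: reject H₀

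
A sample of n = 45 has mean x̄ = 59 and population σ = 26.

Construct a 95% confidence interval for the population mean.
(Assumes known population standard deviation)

Confidence level: 95%, α = 0.05
z_0.025 = 1.960
SE = σ/√n = 26/√45 = 3.8759
Margin of error = 1.960 × 3.8759 = 7.5968
CI: x̄ ± margin = 59 ± 7.5968
CI: (51.4032, 66.5968)

Answer: (51.4032, 66.5968)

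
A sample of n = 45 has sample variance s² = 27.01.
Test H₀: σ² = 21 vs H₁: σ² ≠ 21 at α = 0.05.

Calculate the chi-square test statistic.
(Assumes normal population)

Answer: χ² = 56.5924, fail to reject H₀

Derivation:
df = n - 1 = 44
χ² = (n-1)s²/σ₀² = 44×27.01/21 = 56.5924
Critical values: χ²_{0.975,44} = 27.575, χ²_{0.025,44} = 64.201
Rejection region: χ² < 27.575 or χ² > 64.201
Decision: fail to reject H₀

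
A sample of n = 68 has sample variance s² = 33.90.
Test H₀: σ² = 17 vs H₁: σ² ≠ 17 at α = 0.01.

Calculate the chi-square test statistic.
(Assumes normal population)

Answer: χ² = 133.6059, reject H₀

Derivation:
df = n - 1 = 67
χ² = (n-1)s²/σ₀² = 67×33.90/17 = 133.6059
Critical values: χ²_{0.995,67} = 40.935, χ²_{0.005,67} = 100.554
Rejection region: χ² < 40.935 or χ² > 100.554
Decision: reject H₀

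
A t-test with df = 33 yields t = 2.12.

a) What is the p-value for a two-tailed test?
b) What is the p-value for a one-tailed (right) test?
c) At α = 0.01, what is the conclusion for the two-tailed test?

Answer: a) 0.0416, b) 0.0208, c) fail to reject H₀

Derivation:
Using t-distribution with df = 33:
a) Two-tailed: p = 2×P(T > 2.12) = 0.0416
b) One-tailed: p = P(T > 2.12) = 0.0208
c) 0.0416 ≥ 0.01, fail to reject H₀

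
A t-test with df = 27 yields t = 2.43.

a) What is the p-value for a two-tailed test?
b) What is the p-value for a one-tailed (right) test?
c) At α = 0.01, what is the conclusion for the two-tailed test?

Answer: a) 0.0220, b) 0.0110, c) fail to reject H₀

Derivation:
Using t-distribution with df = 27:
a) Two-tailed: p = 2×P(T > 2.43) = 0.0220
b) One-tailed: p = P(T > 2.43) = 0.0110
c) 0.0220 ≥ 0.01, fail to reject H₀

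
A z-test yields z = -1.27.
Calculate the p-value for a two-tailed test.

For z = -1.27:
p = 2×P(Z > |-1.27|) = 2×(1 - Φ(1.27)) = 0.2041

Answer: p-value ≈ 0.2041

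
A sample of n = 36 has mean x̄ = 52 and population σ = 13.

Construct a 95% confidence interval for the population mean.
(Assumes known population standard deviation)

Answer: (47.7533, 56.2467)

Derivation:
Confidence level: 95%, α = 0.05
z_0.025 = 1.960
SE = σ/√n = 13/√36 = 2.1667
Margin of error = 1.960 × 2.1667 = 4.2467
CI: x̄ ± margin = 52 ± 4.2467
CI: (47.7533, 56.2467)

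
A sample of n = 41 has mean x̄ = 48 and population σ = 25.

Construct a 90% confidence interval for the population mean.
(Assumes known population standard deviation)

Confidence level: 90%, α = 0.1
z_0.05 = 1.645
SE = σ/√n = 25/√41 = 3.9043
Margin of error = 1.645 × 3.9043 = 6.4226
CI: x̄ ± margin = 48 ± 6.4226
CI: (41.5774, 54.4226)

Answer: (41.5774, 54.4226)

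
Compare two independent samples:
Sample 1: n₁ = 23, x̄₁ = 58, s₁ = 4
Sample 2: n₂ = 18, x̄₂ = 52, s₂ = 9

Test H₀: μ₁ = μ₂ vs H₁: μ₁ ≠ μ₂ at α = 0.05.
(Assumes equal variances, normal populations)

Answer: t = 2.8636, reject H₀

Derivation:
Pooled variance: s²_p = [22×4² + 17×9²]/(39) = 44.3333
s_p = 6.6583
SE = s_p×√(1/n₁ + 1/n₂) = 6.6583×√(1/23 + 1/18) = 2.0953
t = (x̄₁ - x̄₂)/SE = (58 - 52)/2.0953 = 2.8636
df = 39, t-critical = ±2.023
Decision: reject H₀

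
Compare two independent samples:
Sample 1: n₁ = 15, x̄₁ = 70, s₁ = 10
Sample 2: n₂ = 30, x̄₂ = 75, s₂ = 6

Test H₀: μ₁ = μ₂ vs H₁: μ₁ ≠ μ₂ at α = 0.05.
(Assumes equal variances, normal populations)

Answer: t = -2.0973, reject H₀

Derivation:
Pooled variance: s²_p = [14×10² + 29×6²]/(43) = 56.8372
s_p = 7.5390
SE = s_p×√(1/n₁ + 1/n₂) = 7.5390×√(1/15 + 1/30) = 2.3840
t = (x̄₁ - x̄₂)/SE = (70 - 75)/2.3840 = -2.0973
df = 43, t-critical = ±2.017
Decision: reject H₀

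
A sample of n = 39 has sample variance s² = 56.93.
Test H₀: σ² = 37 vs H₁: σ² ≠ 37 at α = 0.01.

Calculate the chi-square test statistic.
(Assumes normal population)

Answer: χ² = 58.4686, fail to reject H₀

Derivation:
df = n - 1 = 38
χ² = (n-1)s²/σ₀² = 38×56.93/37 = 58.4686
Critical values: χ²_{0.995,38} = 19.289, χ²_{0.005,38} = 64.181
Rejection region: χ² < 19.289 or χ² > 64.181
Decision: fail to reject H₀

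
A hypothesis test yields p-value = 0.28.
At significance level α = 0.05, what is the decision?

Answer: fail to reject H₀

Derivation:
Compare p-value to α:
0.28 ≥ 0.05
Decision: fail to reject H₀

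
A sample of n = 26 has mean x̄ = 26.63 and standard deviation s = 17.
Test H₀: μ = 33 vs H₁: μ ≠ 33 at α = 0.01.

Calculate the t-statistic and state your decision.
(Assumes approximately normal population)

df = n - 1 = 25
SE = s/√n = 17/√26 = 3.3340
t = (x̄ - μ₀)/SE = (26.63 - 33)/3.3340 = -1.9106
Critical value: t_{0.005,25} = ±2.787
p-value ≈ 0.0676
Decision: fail to reject H₀

Answer: t = -1.9106, fail to reject H₀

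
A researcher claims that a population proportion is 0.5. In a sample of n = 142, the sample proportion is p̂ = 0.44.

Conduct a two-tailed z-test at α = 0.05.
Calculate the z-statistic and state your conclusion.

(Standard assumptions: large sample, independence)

H₀: p = 0.5, H₁: p ≠ 0.5
Standard error: SE = √(p₀(1-p₀)/n) = √(0.5×0.5/142) = 0.041959
z-statistic: z = (p̂ - p₀)/SE = (0.44 - 0.5)/0.041959 = -1.4300
Critical value: z_0.025 = ±1.960
p-value = 0.1527
Decision: fail to reject H₀ at α = 0.05

Answer: z = -1.4300, fail to reject H₀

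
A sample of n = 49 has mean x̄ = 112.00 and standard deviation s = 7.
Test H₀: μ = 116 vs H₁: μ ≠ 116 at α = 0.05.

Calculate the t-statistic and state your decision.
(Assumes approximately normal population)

df = n - 1 = 48
SE = s/√n = 7/√49 = 1.0000
t = (x̄ - μ₀)/SE = (112.00 - 116)/1.0000 = -4.0000
Critical value: t_{0.025,48} = ±2.011
p-value ≈ 0.0002
Decision: reject H₀

Answer: t = -4.0000, reject H₀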